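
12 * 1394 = 16728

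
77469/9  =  25823/3 =8607.67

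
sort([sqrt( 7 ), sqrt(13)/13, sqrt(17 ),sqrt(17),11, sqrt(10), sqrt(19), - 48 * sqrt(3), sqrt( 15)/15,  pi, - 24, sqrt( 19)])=[ - 48*sqrt( 3 ), - 24 , sqrt( 15)/15, sqrt( 13)/13, sqrt( 7),pi, sqrt( 10), sqrt(17), sqrt( 17), sqrt( 19), sqrt ( 19), 11 ] 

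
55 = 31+24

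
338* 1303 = 440414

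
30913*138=4265994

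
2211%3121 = 2211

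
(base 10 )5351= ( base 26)7NL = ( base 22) B15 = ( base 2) 1010011100111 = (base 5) 132401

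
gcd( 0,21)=21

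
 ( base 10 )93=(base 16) 5d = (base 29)36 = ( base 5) 333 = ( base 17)58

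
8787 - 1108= 7679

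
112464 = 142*792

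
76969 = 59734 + 17235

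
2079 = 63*33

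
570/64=8 + 29/32 = 8.91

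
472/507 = 472/507 = 0.93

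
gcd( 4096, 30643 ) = 1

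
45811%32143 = 13668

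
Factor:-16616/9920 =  - 67/40 =-2^ (-3)*5^(-1 ) *67^1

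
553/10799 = 553/10799 = 0.05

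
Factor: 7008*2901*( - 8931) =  -2^5*3^3*13^1*73^1 * 229^1*967^1=- 181569087648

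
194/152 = 1 + 21/76 = 1.28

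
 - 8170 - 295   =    -  8465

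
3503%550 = 203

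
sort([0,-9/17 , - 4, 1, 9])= [-4 , - 9/17, 0, 1, 9]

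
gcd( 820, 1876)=4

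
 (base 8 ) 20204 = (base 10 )8324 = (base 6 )102312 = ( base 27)BB8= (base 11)6288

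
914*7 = 6398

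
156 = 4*39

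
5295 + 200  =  5495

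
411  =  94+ 317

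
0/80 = 0 = 0.00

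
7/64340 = 7/64340 = 0.00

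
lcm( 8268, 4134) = 8268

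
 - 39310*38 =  - 1493780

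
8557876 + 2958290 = 11516166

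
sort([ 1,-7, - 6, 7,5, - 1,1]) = [ -7, - 6,  -  1,1,1,5, 7] 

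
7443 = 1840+5603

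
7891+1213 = 9104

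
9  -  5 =4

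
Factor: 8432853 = 3^1*11^2*13^1*1787^1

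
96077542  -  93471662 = 2605880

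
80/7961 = 80/7961 = 0.01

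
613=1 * 613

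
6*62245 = 373470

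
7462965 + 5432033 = 12894998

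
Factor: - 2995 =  - 5^1*599^1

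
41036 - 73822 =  - 32786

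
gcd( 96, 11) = 1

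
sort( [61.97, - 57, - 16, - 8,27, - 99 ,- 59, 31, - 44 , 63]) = [ - 99,-59, - 57 , - 44, - 16 ,- 8, 27, 31,61.97, 63]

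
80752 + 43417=124169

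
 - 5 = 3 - 8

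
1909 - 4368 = - 2459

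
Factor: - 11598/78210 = - 1933/13035 = -3^( -1 )*5^( - 1)*11^ ( - 1 )* 79^(-1 )*1933^1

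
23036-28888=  - 5852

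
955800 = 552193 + 403607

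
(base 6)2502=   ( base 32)j6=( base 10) 614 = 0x266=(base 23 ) 13G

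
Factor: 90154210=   2^1*5^1 *9015421^1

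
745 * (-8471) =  - 6310895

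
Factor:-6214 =-2^1 * 13^1*239^1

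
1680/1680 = 1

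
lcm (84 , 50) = 2100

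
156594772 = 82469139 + 74125633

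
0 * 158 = 0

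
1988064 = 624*3186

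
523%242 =39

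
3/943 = 3/943=0.00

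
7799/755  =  10  +  249/755  =  10.33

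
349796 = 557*628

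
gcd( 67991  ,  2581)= 1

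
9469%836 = 273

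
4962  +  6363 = 11325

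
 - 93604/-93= 93604/93=1006.49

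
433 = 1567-1134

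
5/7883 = 5/7883 = 0.00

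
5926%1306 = 702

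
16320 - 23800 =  - 7480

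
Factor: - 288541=  -  11^1 * 17^1 *1543^1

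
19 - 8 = 11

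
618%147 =30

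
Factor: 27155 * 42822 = 2^1*3^3 * 5^1 *13^1 * 61^1 * 5431^1= 1162831410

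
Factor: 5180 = 2^2*5^1*7^1*37^1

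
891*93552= 83354832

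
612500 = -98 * ( - 6250 ) 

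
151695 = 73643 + 78052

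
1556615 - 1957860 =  - 401245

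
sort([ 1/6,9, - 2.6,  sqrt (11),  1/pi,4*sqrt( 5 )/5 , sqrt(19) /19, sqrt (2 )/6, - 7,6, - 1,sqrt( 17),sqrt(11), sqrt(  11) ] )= [ - 7, - 2.6, - 1,  1/6 , sqrt(19 )/19,sqrt(2 )/6, 1/pi, 4*sqrt( 5 )/5,sqrt( 11 ), sqrt( 11), sqrt(11 ), sqrt( 17),6, 9]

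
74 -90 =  - 16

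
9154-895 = 8259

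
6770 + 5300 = 12070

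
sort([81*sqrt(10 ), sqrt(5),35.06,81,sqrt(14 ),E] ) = [ sqrt(5 ),E,sqrt( 14) , 35.06, 81, 81*sqrt(10 )]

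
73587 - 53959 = 19628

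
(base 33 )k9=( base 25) 11J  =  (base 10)669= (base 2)1010011101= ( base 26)pj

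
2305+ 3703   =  6008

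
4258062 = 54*78853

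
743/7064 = 743/7064 = 0.11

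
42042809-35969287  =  6073522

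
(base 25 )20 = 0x32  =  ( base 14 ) 38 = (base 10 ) 50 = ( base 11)46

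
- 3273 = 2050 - 5323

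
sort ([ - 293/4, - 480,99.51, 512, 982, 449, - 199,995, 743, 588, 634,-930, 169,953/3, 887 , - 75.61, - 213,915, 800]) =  [ - 930,-480, - 213 , - 199, - 75.61, - 293/4 , 99.51,169,953/3,449,512, 588, 634,743, 800, 887, 915, 982,995 ] 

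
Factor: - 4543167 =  - 3^1*23^1*65843^1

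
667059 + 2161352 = 2828411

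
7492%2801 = 1890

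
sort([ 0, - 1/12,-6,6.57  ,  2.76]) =[-6, - 1/12 , 0 , 2.76, 6.57] 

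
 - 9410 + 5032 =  -4378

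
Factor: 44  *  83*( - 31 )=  - 113212 = - 2^2*11^1*31^1*83^1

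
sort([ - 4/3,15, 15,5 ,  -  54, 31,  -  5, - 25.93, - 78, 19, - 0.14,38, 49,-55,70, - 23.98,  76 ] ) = [ - 78, - 55,  -  54, - 25.93,  -  23.98,-5, - 4/3,  -  0.14, 5, 15,15,19, 31, 38, 49,  70,76]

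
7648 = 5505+2143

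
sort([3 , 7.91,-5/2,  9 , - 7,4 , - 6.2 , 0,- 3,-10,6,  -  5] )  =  [ - 10, -7,  -  6.2, - 5, -3, - 5/2,0,3,4, 6,7.91,9]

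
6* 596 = 3576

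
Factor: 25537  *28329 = 3^1*7^1*19^1*71^1*25537^1=723437673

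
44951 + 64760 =109711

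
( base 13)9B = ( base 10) 128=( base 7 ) 242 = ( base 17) 79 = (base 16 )80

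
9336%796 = 580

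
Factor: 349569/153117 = 11^2*53^( - 1 ) =121/53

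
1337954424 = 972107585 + 365846839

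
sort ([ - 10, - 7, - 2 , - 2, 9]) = [ - 10,- 7,-2,- 2 , 9] 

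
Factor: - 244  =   - 2^2*61^1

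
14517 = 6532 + 7985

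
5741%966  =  911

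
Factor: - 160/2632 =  - 2^2*5^1*7^ ( - 1)*47^ (- 1)  =  - 20/329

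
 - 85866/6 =  -  14311 =- 14311.00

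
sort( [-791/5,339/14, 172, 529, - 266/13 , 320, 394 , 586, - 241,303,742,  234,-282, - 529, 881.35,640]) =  [ - 529 , - 282, - 241, - 791/5, - 266/13, 339/14,172,234 , 303, 320, 394, 529,  586, 640, 742,881.35]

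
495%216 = 63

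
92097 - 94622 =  - 2525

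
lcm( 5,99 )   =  495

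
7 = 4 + 3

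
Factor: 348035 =5^1*47^1*1481^1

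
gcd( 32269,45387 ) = 1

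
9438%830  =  308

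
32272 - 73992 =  - 41720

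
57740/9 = 6415 + 5/9 = 6415.56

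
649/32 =649/32 = 20.28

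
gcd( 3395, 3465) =35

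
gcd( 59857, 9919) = 7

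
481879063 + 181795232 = 663674295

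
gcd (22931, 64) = 1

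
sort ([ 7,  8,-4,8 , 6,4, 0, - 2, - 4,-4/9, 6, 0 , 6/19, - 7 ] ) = [ - 7,-4,-4, - 2,  -  4/9 , 0,0,6/19, 4, 6, 6,7 , 8, 8]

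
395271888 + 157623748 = 552895636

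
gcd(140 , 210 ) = 70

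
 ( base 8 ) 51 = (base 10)41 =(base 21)1K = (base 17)27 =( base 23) 1i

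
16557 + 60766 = 77323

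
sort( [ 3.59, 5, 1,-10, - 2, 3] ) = [ - 10, - 2, 1, 3, 3.59, 5]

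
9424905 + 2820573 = 12245478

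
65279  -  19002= 46277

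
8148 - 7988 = 160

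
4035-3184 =851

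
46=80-34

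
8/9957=8/9957 =0.00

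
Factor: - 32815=  -  5^1*6563^1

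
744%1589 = 744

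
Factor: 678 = 2^1*3^1*113^1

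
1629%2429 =1629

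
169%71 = 27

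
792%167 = 124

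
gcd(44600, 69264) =8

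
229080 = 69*3320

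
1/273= 1/273=0.00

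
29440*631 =18576640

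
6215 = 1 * 6215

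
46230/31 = 46230/31 = 1491.29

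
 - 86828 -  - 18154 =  - 68674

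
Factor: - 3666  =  -2^1 *3^1*13^1* 47^1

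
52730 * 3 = 158190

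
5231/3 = 1743 + 2/3 = 1743.67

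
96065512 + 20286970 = 116352482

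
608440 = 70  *8692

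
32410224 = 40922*792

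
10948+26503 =37451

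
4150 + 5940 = 10090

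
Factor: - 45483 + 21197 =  - 24286 = - 2^1 * 12143^1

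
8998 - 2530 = 6468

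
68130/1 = 68130 = 68130.00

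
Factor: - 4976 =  - 2^4 *311^1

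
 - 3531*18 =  - 63558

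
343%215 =128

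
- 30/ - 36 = 5/6 = 0.83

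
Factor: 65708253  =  3^4*13^1*62401^1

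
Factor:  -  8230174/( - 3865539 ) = 2^1  *3^( - 1)*1288513^( - 1 ) * 4115087^1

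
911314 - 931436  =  -20122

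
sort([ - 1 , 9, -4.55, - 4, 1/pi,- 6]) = [ - 6,-4.55, - 4,-1,1/pi,9]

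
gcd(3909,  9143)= 1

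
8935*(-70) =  - 625450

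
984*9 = 8856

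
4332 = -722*( - 6 ) 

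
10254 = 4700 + 5554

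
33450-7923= 25527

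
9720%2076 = 1416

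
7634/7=7634/7  =  1090.57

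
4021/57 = 4021/57 = 70.54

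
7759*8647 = 67092073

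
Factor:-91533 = -3^1*13^1*2347^1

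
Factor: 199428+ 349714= 2^1*11^1*109^1*229^1= 549142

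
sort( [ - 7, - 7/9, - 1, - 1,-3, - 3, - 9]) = [ - 9, - 7, - 3, - 3 ,- 1 , - 1,-7/9]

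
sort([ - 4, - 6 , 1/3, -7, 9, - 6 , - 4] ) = [ - 7, - 6, - 6,-4, - 4,1/3, 9 ]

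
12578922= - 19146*( - 657 ) 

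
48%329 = 48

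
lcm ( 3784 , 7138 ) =314072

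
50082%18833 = 12416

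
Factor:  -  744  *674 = -2^4 * 3^1*31^1*337^1= - 501456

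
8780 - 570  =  8210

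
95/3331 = 95/3331 = 0.03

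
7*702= 4914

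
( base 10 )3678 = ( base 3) 12001020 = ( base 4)321132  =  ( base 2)111001011110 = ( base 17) CC6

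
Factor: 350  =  2^1 * 5^2 * 7^1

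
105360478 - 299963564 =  - 194603086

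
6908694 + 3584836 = 10493530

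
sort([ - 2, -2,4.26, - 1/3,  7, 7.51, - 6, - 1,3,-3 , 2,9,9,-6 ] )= [ - 6, - 6 , - 3 ,  -  2,- 2,-1, - 1/3,2,3,4.26,7, 7.51, 9 , 9 ]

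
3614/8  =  1807/4 = 451.75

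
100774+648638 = 749412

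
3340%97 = 42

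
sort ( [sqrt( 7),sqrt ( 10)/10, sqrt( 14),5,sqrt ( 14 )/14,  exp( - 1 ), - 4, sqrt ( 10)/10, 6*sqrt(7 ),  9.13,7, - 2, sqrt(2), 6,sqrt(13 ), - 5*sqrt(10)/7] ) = [ - 4, - 5*sqrt( 10)/7, - 2 , sqrt ( 14) /14, sqrt( 10 )/10,sqrt(10 ) /10,exp( - 1 ),sqrt ( 2 ), sqrt( 7),  sqrt ( 13 ),sqrt(14 ),5,6,7, 9.13, 6  *sqrt ( 7) ] 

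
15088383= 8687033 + 6401350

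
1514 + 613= 2127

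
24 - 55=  - 31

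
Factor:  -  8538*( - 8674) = 2^2*3^1 * 1423^1*4337^1= 74058612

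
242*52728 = 12760176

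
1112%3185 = 1112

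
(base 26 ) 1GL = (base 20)2fd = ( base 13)678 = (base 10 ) 1113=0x459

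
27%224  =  27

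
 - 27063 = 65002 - 92065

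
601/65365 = 601/65365 = 0.01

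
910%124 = 42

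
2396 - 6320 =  -3924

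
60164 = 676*89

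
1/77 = 1/77 = 0.01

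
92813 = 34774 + 58039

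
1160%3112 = 1160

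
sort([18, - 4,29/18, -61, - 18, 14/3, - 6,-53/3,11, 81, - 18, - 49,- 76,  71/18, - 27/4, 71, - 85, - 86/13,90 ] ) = [-85, - 76, - 61  , - 49,-18, - 18,-53/3, -27/4 , - 86/13, -6,- 4,  29/18,71/18 , 14/3,11, 18,71, 81, 90]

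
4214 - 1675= 2539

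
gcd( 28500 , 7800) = 300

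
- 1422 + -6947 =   -  8369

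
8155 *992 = 8089760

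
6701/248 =27 + 5/248=27.02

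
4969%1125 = 469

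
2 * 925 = 1850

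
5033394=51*98694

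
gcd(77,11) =11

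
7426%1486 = 1482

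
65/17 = 65/17 = 3.82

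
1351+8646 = 9997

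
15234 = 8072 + 7162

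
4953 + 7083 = 12036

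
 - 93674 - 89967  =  - 183641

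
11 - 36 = - 25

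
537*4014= 2155518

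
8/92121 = 8/92121 = 0.00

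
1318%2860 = 1318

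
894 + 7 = 901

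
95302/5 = 19060 + 2/5=19060.40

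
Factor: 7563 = 3^1 * 2521^1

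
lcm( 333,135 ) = 4995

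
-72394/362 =-36197/181  =  - 199.98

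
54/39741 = 18/13247= 0.00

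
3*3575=10725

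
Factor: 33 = 3^1*11^1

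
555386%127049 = 47190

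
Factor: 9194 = 2^1 * 4597^1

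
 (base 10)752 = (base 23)19g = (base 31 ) O8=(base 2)1011110000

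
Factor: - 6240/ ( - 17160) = 2^2*11^( - 1 )  =  4/11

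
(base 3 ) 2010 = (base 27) 23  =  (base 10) 57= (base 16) 39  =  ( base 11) 52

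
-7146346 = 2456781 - 9603127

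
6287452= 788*7979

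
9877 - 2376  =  7501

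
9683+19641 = 29324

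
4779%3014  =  1765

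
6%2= 0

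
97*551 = 53447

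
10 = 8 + 2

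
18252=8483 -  - 9769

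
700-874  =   - 174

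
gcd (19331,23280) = 1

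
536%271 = 265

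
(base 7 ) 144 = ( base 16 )51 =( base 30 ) 2l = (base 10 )81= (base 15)56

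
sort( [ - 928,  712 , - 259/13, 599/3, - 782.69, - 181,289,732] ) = [ - 928 , - 782.69, - 181,-259/13, 599/3 , 289, 712, 732]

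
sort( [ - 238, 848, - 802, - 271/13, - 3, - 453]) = [ - 802,-453,  -  238, - 271/13, - 3, 848] 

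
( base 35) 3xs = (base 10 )4858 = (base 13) 2299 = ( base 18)ehg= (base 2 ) 1001011111010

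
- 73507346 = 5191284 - 78698630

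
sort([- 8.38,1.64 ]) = [- 8.38 , 1.64 ] 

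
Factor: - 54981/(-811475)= 3^2*5^ ( - 2)*7^ ( -1)*  41^1*149^1*4637^( - 1 )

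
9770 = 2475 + 7295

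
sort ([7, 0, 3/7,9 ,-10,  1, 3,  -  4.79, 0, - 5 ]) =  [ - 10, - 5, - 4.79,  0, 0,3/7,1,3, 7, 9]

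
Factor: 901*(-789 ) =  - 710889 = - 3^1*17^1*53^1*263^1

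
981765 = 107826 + 873939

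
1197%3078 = 1197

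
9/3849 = 3/1283  =  0.00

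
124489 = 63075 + 61414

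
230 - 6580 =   -  6350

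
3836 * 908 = 3483088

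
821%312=197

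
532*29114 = 15488648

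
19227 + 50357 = 69584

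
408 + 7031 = 7439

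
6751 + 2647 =9398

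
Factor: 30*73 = 2190 = 2^1*3^1*5^1*73^1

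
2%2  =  0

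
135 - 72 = 63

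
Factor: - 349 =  - 349^1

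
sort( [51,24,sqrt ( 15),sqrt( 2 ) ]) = [ sqrt( 2),sqrt( 15),24, 51 ]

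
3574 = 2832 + 742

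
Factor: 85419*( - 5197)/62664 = -147974181/20888 = - 2^( - 3 )*3^1 * 7^(- 1)*373^( - 1) * 5197^1* 9491^1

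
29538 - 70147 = -40609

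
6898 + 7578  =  14476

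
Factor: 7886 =2^1*3943^1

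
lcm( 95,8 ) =760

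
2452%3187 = 2452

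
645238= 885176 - 239938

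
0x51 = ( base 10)81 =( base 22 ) 3f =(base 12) 69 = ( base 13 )63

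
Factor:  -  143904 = - 2^5*3^1*1499^1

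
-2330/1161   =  -3 + 1153/1161 =- 2.01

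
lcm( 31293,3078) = 187758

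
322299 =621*519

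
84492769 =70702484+13790285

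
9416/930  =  4708/465=10.12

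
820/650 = 1+17/65 = 1.26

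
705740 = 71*9940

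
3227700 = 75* 43036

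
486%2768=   486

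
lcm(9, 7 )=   63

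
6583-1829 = 4754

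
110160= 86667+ 23493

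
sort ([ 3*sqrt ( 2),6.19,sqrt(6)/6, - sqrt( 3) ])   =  [- sqrt(3),sqrt( 6 ) /6, 3 * sqrt(2),6.19 ] 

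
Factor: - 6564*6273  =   - 41175972  =  -2^2*3^3*17^1*41^1*547^1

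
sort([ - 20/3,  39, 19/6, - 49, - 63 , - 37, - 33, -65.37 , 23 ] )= [-65.37,  -  63,- 49  , - 37, - 33, - 20/3, 19/6,23,39]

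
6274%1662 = 1288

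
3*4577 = 13731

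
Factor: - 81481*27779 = -2263460699  =  - 17^1*4793^1*27779^1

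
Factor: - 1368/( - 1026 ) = 2^2 * 3^( - 1 )=4/3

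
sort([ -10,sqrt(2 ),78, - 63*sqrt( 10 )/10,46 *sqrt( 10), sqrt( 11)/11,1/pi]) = [  -  63*sqrt( 10) /10, - 10,sqrt(11 ) /11, 1/pi, sqrt( 2),78, 46*sqrt( 10) ]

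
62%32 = 30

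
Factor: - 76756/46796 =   -  19189/11699 = -  31^1*  619^1 * 11699^( - 1 )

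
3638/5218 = 1819/2609 = 0.70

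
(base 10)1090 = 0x442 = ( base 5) 13330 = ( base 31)145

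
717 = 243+474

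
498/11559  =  166/3853 = 0.04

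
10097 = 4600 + 5497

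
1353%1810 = 1353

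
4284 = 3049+1235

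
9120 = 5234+3886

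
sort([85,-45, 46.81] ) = [ - 45, 46.81, 85]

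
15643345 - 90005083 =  - 74361738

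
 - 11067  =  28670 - 39737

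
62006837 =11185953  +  50820884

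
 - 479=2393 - 2872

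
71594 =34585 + 37009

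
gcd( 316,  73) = 1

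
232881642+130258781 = 363140423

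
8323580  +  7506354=15829934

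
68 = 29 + 39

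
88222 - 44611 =43611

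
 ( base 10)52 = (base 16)34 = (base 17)31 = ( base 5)202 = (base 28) 1O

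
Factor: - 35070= - 2^1*3^1*5^1 * 7^1 * 167^1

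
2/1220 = 1/610 = 0.00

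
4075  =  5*815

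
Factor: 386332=2^2*59^1*1637^1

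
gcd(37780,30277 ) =1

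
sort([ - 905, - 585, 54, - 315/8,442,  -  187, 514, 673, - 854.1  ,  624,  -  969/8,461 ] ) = [ - 905, - 854.1, - 585, - 187,  -  969/8, - 315/8,54,442, 461,514, 624, 673]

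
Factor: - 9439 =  - 9439^1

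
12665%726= 323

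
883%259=106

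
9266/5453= 1  +  93/133 = 1.70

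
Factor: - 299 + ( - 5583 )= -5882 = - 2^1*17^1*173^1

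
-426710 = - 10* 42671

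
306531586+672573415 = 979105001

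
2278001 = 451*5051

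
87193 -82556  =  4637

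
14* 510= 7140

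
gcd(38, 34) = 2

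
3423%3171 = 252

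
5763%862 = 591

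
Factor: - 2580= - 2^2*3^1*5^1*43^1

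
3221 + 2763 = 5984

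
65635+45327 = 110962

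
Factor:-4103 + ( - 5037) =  - 2^2*5^1 * 457^1 = - 9140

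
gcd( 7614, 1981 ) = 1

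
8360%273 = 170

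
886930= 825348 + 61582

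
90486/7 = 12926+4/7  =  12926.57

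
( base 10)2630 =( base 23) 4M8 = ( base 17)91C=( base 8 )5106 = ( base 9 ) 3542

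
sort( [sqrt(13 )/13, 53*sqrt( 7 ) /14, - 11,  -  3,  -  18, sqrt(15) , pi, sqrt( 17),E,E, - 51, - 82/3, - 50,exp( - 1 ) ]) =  [ - 51, - 50, - 82/3, - 18, - 11, - 3, sqrt(13) /13, exp( - 1), E,E,pi, sqrt( 15 ),  sqrt( 17),53*sqrt (7 )/14]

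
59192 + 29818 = 89010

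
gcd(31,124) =31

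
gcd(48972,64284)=132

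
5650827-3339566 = 2311261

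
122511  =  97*1263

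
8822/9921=8822/9921 = 0.89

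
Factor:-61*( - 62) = 2^1*31^1*61^1 = 3782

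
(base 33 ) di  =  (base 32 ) DV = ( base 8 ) 677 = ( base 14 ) 23d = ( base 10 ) 447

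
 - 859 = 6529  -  7388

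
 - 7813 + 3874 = -3939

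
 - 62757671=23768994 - 86526665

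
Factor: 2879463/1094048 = 2^( - 5) * 3^1*179^ ( - 1)*191^ ( - 1)*883^1*  1087^1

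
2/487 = 2/487 = 0.00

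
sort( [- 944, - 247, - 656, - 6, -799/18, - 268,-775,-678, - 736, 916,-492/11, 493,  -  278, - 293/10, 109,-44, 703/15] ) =[-944,  -  775,-736,-678, - 656, - 278 ,- 268, - 247, - 492/11,  -  799/18, - 44, - 293/10,-6, 703/15,109, 493, 916 ]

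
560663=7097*79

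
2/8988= 1/4494= 0.00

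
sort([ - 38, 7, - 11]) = [ - 38, - 11,7]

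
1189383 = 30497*39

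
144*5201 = 748944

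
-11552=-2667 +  - 8885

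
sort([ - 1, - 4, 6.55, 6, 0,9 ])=[ - 4, - 1,  0,  6,  6.55,9]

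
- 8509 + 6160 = -2349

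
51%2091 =51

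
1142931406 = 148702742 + 994228664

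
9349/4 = 9349/4 = 2337.25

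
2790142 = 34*82063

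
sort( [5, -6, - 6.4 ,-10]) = [ -10, - 6.4, - 6, 5] 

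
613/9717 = 613/9717 = 0.06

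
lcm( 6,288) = 288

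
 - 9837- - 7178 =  - 2659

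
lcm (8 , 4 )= 8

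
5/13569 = 5/13569 = 0.00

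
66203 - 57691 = 8512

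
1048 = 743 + 305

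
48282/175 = 48282/175   =  275.90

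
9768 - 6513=3255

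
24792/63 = 8264/21 = 393.52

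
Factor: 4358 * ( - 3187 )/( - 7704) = 6944473/3852 = 2^( - 2)*3^(-2)*107^(  -  1 )*2179^1 *3187^1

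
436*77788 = 33915568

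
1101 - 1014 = 87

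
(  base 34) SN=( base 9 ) 1303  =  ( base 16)3CF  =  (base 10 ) 975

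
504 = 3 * 168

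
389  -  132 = 257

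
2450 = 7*350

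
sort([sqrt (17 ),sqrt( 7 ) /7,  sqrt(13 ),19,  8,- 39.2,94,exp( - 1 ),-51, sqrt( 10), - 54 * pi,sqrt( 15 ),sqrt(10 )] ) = [ - 54*pi , - 51, - 39.2,exp( - 1 ),sqrt( 7)/7, sqrt( 10),sqrt( 10),sqrt( 13 ), sqrt(15 ),sqrt( 17 ),8,19,94] 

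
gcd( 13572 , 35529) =39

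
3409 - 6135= - 2726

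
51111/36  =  5679/4 = 1419.75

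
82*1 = 82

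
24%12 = 0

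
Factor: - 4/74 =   -  2^1*37^( - 1 )= - 2/37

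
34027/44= 34027/44 =773.34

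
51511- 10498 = 41013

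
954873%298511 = 59340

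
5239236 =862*6078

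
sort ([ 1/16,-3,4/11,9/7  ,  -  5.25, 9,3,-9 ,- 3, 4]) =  [ - 9, - 5.25,-3, - 3,1/16,4/11,9/7,3,4, 9 ] 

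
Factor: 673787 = 673787^1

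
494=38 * 13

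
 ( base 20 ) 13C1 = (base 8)22341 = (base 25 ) F2G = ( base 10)9441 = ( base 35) 7OQ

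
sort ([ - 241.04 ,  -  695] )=[ - 695,  -  241.04] 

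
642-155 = 487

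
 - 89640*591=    - 52977240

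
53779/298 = 180 + 139/298= 180.47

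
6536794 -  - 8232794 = 14769588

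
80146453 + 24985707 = 105132160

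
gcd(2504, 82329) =1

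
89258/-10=-8926 + 1/5 = - 8925.80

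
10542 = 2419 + 8123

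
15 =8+7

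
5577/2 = 2788 + 1/2 = 2788.50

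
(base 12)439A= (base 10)7462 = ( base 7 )30520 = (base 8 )16446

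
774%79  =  63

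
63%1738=63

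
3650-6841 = - 3191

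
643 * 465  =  298995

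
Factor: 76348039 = 29^1*2632691^1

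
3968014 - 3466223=501791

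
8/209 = 8/209=   0.04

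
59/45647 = 59/45647 = 0.00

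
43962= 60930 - 16968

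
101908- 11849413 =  - 11747505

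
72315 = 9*8035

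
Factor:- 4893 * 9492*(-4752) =220703579712 = 2^6 * 3^5*7^2*11^1 * 113^1*233^1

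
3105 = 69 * 45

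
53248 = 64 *832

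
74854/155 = 482 + 144/155 = 482.93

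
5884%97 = 64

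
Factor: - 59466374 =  - 2^1*11^1*17^2*47^1*199^1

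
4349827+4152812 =8502639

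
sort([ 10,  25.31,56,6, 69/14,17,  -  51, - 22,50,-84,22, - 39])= [ - 84,  -  51, - 39, - 22, 69/14,6,10, 17,  22,25.31,  50,56 ]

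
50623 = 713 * 71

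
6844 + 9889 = 16733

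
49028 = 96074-47046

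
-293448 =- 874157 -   -  580709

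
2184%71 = 54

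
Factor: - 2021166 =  - 2^1*3^3*7^1*5347^1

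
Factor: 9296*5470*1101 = 2^5*3^1*5^1*7^1*83^1*367^1*547^1 = 55984881120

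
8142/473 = 8142/473 = 17.21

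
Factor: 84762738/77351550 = 14127123/12891925   =  3^1*5^ ( - 2 )*515677^(-1 )*4709041^1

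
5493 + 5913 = 11406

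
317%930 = 317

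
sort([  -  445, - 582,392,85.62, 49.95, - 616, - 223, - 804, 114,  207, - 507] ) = [-804, - 616, - 582, - 507, -445,-223,49.95,85.62, 114  ,  207,  392 ]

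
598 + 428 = 1026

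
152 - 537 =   -  385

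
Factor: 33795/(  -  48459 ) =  - 11265/16153 = - 3^1*5^1*29^( - 1)* 557^(-1 )*751^1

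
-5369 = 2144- 7513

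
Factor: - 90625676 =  - 2^2*127^1*178397^1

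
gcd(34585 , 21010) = 5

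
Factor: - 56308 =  - 2^2*7^1*2011^1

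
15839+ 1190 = 17029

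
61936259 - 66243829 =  - 4307570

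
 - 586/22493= -586/22493 = - 0.03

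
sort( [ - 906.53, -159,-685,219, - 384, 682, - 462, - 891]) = [ - 906.53 ,-891, - 685, - 462,- 384, - 159, 219, 682]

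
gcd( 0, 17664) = 17664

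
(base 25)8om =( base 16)15F6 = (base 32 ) 5FM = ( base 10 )5622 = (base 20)E12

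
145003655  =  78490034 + 66513621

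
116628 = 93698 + 22930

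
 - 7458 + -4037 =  - 11495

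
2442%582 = 114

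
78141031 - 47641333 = 30499698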